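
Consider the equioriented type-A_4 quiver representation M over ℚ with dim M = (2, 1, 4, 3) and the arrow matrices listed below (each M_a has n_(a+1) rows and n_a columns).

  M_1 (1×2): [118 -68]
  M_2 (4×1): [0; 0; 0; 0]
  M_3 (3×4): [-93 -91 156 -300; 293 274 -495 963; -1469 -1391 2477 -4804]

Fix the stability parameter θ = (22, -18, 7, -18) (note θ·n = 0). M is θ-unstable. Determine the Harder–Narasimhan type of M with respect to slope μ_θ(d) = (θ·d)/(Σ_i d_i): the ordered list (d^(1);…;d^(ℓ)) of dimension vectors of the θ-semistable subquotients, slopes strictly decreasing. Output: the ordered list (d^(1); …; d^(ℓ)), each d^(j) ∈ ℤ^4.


Barcode: M ≅ I[1,1], I[1,2], I[3,3], I[3,4]^3. HN layers by μ_θ (4 steps, strictly decreasing):
  μ^(1)=22; μ^(2)=7; μ^(3)=2; μ^(4)=-11/2

((1, 0, 0, 0); (0, 0, 1, 0); (1, 1, 0, 0); (0, 0, 3, 3))


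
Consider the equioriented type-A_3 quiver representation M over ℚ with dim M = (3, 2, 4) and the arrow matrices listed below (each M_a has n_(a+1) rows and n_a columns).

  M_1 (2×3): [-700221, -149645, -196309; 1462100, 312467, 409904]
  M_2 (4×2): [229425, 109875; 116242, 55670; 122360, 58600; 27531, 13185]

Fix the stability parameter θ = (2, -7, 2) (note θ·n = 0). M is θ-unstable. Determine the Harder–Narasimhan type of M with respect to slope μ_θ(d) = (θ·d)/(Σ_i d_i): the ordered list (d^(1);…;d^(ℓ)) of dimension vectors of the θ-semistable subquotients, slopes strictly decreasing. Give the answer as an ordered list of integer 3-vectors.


Interval decomposition of M: I[1,1], I[1,2], I[1,3], I[3,3]^3.
HN type (ℓ=2): μ^(1)=2; μ^(2)=-5/2

((1, 0, 4); (2, 2, 0))


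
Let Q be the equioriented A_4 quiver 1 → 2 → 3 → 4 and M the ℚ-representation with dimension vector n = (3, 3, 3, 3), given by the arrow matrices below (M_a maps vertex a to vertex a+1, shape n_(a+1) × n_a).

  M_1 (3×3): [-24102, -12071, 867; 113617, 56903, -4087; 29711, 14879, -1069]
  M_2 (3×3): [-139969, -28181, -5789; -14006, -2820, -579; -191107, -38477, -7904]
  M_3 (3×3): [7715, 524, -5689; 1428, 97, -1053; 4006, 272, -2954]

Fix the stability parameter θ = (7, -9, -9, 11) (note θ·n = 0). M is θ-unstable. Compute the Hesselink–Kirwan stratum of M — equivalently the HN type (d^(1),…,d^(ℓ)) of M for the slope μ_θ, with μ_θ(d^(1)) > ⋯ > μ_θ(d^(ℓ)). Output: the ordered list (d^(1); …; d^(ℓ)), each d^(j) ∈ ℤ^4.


Interval decomposition of M: I[1,2], I[1,4]^2, I[3,3], I[4,4].
HN type (ℓ=4): μ^(1)=11; μ^(2)=-1; μ^(3)=-11/3; μ^(4)=-9

((0, 0, 0, 3); (1, 1, 0, 0); (2, 2, 2, 0); (0, 0, 1, 0))


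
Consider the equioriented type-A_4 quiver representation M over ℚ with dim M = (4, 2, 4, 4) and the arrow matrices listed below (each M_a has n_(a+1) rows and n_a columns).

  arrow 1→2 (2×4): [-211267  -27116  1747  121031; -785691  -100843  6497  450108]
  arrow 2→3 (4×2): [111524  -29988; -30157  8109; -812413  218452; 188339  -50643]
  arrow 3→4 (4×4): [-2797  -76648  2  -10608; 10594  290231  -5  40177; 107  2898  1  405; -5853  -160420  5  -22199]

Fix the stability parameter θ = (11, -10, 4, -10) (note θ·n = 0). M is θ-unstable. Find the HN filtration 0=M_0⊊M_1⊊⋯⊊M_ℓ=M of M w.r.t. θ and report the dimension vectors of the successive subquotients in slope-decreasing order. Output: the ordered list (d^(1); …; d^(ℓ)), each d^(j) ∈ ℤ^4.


Via rank(M_{q-1}∘⋯∘M_p): M ≅ I[1,1]^2, I[1,4]^2, I[3,3], I[3,4], I[4,4].
μ_θ-semistable layers: μ^(1)=11; μ^(2)=4; μ^(3)=-5/4; μ^(4)=-3; μ^(5)=-10

((2, 0, 0, 0); (0, 0, 1, 0); (2, 2, 2, 2); (0, 0, 1, 1); (0, 0, 0, 1))


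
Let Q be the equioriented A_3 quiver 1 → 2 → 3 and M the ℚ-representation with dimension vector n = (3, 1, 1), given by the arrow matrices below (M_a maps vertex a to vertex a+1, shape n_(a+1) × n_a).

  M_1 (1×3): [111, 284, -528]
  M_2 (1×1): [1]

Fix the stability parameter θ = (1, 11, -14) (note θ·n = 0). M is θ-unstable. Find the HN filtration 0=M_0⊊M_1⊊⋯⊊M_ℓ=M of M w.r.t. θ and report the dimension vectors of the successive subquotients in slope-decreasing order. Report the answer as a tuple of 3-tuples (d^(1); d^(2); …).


Interval decomposition of M: I[1,1]^2, I[1,3].
HN type (ℓ=2): μ^(1)=1; μ^(2)=-2/3

((2, 0, 0); (1, 1, 1))


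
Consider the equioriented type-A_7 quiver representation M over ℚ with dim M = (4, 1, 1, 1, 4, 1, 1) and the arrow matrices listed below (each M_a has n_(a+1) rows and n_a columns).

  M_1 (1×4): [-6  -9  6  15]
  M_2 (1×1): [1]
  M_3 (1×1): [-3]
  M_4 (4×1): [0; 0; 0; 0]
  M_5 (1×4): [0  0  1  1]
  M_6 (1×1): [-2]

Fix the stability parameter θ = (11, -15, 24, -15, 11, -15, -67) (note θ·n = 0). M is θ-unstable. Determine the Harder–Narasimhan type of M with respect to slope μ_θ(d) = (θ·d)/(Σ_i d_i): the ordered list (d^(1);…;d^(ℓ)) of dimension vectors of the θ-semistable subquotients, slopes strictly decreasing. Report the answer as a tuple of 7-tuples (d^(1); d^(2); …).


Interval decomposition of M: I[1,1]^3, I[1,4], I[5,5]^3, I[5,7].
HN type (ℓ=4): μ^(1)=11; μ^(2)=9/2; μ^(3)=-2; μ^(4)=-71/3

((3, 0, 0, 0, 3, 0, 0); (0, 0, 1, 1, 0, 0, 0); (1, 1, 0, 0, 0, 0, 0); (0, 0, 0, 0, 1, 1, 1))


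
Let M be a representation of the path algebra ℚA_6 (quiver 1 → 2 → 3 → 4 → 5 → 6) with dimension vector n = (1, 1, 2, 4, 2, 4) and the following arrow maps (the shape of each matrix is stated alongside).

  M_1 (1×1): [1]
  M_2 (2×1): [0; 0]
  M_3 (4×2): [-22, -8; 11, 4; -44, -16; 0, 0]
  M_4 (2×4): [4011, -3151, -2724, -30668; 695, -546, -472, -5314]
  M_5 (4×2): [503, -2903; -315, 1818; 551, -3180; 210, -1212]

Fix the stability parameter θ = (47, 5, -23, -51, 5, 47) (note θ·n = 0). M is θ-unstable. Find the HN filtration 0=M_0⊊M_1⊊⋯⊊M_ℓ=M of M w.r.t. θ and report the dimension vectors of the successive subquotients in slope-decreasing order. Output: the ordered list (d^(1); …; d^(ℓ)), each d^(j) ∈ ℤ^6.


Interval decomposition of M: I[1,2], I[3,3], I[3,6], I[4,4]^2, I[4,6], I[6,6]^2.
HN type (ℓ=6): μ^(1)=47; μ^(2)=26; μ^(3)=5; μ^(4)=-23; μ^(5)=-37; μ^(6)=-51

((0, 0, 0, 0, 0, 4); (1, 1, 0, 0, 0, 0); (0, 0, 0, 0, 2, 0); (0, 0, 1, 0, 0, 0); (0, 0, 1, 1, 0, 0); (0, 0, 0, 3, 0, 0))


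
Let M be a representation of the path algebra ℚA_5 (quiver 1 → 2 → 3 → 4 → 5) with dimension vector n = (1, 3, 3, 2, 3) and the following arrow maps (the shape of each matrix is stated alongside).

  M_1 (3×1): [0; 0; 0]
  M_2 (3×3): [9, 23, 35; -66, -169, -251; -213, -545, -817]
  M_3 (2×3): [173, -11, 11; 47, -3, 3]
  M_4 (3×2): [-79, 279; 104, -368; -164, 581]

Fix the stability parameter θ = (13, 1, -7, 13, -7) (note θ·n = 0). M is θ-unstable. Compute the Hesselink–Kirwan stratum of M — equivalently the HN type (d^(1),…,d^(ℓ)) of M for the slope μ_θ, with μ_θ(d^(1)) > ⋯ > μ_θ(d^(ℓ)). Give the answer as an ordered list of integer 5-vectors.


Via rank(M_{q-1}∘⋯∘M_p): M ≅ I[1,1], I[2,2], I[2,5]^2, I[3,3], I[5,5].
μ_θ-semistable layers: μ^(1)=13; μ^(2)=3; μ^(3)=1; μ^(4)=-3; μ^(5)=-7

((1, 0, 0, 0, 0); (0, 0, 0, 2, 2); (0, 1, 0, 0, 0); (0, 2, 2, 0, 0); (0, 0, 1, 0, 1))


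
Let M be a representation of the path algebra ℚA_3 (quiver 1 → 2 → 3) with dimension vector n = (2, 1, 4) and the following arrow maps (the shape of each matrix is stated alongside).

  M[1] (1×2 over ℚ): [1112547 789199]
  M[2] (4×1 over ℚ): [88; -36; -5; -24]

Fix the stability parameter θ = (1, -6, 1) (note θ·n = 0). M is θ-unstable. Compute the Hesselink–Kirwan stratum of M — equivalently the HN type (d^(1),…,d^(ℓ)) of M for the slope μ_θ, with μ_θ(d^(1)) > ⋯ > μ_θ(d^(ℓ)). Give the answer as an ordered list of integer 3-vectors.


Interval decomposition of M: I[1,1], I[1,3], I[3,3]^3.
HN type (ℓ=2): μ^(1)=1; μ^(2)=-5/2

((1, 0, 4); (1, 1, 0))


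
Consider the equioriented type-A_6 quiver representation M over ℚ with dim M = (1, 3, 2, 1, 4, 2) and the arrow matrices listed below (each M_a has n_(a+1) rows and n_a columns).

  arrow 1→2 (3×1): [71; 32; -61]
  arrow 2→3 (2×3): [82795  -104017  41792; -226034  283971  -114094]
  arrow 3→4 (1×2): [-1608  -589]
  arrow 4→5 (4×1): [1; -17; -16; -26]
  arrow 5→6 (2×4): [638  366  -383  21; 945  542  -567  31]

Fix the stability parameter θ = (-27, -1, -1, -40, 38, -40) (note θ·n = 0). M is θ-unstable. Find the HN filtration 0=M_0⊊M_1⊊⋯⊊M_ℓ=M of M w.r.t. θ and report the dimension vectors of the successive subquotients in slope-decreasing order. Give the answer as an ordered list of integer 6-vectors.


Barcode: M ≅ I[1,3], I[2,2], I[2,6], I[5,5]^2, I[5,6]. HN layers by μ_θ (4 steps, strictly decreasing):
  μ^(1)=38; μ^(2)=-1; μ^(3)=-14; μ^(4)=-27

((0, 0, 0, 0, 2, 0); (0, 2, 1, 0, 2, 2); (0, 1, 1, 1, 0, 0); (1, 0, 0, 0, 0, 0))


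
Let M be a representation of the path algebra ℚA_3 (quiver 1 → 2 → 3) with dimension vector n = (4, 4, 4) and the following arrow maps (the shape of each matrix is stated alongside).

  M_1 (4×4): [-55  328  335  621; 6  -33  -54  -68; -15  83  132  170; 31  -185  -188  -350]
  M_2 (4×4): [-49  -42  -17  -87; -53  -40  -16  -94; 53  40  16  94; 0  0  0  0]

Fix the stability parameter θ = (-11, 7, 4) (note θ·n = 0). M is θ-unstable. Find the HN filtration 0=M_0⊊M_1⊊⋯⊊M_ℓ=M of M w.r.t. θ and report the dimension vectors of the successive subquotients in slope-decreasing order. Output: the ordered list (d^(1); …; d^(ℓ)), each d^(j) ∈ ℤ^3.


Via rank(M_{q-1}∘⋯∘M_p): M ≅ I[1,1], I[1,2]^2, I[1,3], I[2,3], I[3,3]^2.
μ_θ-semistable layers: μ^(1)=7; μ^(2)=11/2; μ^(3)=4; μ^(4)=-11

((0, 2, 0); (0, 2, 2); (0, 0, 2); (4, 0, 0))


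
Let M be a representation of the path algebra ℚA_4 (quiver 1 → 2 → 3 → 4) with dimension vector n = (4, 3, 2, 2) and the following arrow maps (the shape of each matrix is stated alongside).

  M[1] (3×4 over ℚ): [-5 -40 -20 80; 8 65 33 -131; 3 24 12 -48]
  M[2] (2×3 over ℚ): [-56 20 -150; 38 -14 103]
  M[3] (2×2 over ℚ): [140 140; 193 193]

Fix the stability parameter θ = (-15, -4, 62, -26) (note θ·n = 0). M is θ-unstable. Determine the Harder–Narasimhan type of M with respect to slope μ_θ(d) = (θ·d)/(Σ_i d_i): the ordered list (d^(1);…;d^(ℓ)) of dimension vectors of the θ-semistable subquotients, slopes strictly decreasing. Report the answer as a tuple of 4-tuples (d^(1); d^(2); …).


Barcode: M ≅ I[1,1]^2, I[1,2], I[1,4], I[2,3], I[4,4]. HN layers by μ_θ (5 steps, strictly decreasing):
  μ^(1)=62; μ^(2)=18; μ^(3)=-4; μ^(4)=-15; μ^(5)=-26

((0, 0, 1, 0); (0, 0, 1, 1); (0, 3, 0, 0); (4, 0, 0, 0); (0, 0, 0, 1))


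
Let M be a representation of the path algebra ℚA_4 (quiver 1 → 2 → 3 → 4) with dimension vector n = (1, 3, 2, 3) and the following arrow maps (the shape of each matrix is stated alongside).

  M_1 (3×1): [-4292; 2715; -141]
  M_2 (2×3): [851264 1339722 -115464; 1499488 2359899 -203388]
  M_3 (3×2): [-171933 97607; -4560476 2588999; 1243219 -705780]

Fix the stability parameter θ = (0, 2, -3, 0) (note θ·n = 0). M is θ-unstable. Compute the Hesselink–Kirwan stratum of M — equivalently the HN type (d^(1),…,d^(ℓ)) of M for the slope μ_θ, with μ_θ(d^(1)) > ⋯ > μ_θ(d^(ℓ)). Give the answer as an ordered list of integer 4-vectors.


Barcode: M ≅ I[1,4], I[2,2]^2, I[3,4], I[4,4]. HN layers by μ_θ (4 steps, strictly decreasing):
  μ^(1)=2; μ^(2)=0; μ^(3)=-1/3; μ^(4)=-3

((0, 2, 0, 0); (0, 0, 0, 3); (1, 1, 1, 0); (0, 0, 1, 0))


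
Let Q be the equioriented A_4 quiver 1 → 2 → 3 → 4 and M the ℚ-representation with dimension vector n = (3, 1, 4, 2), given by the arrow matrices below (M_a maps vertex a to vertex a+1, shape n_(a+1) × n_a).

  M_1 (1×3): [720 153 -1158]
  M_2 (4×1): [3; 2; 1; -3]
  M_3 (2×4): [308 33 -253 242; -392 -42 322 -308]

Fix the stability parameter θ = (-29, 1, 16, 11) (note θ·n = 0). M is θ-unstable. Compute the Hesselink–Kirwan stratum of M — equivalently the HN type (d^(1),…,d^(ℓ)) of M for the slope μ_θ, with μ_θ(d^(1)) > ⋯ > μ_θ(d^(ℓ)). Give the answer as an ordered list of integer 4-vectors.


Interval decomposition of M: I[1,1]^2, I[1,4], I[3,3]^3, I[4,4].
HN type (ℓ=5): μ^(1)=16; μ^(2)=27/2; μ^(3)=11; μ^(4)=1; μ^(5)=-29

((0, 0, 3, 0); (0, 0, 1, 1); (0, 0, 0, 1); (0, 1, 0, 0); (3, 0, 0, 0))


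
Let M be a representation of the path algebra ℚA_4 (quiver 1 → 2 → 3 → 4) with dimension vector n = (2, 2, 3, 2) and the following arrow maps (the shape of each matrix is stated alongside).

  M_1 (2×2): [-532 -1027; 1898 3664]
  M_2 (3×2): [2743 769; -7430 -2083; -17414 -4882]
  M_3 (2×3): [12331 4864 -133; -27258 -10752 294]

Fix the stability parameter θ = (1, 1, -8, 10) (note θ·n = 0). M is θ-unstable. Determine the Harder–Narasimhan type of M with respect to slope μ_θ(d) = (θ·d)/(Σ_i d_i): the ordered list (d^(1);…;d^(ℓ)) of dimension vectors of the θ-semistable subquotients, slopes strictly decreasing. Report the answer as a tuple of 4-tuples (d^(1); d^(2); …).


Via rank(M_{q-1}∘⋯∘M_p): M ≅ I[1,3], I[1,4], I[3,3], I[4,4].
μ_θ-semistable layers: μ^(1)=10; μ^(2)=-2; μ^(3)=-8

((0, 0, 0, 2); (2, 2, 2, 0); (0, 0, 1, 0))


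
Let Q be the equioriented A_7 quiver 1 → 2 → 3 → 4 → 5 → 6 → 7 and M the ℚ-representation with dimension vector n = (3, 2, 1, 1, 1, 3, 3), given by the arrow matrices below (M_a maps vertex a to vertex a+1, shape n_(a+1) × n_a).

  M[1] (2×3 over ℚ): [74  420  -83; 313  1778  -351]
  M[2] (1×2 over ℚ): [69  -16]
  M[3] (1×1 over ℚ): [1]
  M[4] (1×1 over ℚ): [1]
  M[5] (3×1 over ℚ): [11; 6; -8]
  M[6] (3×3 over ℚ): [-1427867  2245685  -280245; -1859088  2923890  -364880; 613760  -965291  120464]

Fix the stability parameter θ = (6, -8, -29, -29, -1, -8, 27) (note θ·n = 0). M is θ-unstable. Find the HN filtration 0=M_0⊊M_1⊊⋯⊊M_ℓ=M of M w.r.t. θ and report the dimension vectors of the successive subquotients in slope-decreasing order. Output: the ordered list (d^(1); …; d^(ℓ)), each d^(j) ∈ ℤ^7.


Interval decomposition of M: I[1,1], I[1,2], I[1,7], I[6,6], I[6,7], I[7,7].
HN type (ℓ=6): μ^(1)=27; μ^(2)=6; μ^(3)=-1; μ^(4)=-9/2; μ^(5)=-8; μ^(6)=-15

((0, 0, 0, 0, 0, 0, 3); (1, 0, 0, 0, 0, 0, 0); (1, 1, 0, 0, 0, 0, 0); (0, 0, 0, 0, 1, 1, 0); (0, 0, 0, 0, 0, 2, 0); (1, 1, 1, 1, 0, 0, 0))


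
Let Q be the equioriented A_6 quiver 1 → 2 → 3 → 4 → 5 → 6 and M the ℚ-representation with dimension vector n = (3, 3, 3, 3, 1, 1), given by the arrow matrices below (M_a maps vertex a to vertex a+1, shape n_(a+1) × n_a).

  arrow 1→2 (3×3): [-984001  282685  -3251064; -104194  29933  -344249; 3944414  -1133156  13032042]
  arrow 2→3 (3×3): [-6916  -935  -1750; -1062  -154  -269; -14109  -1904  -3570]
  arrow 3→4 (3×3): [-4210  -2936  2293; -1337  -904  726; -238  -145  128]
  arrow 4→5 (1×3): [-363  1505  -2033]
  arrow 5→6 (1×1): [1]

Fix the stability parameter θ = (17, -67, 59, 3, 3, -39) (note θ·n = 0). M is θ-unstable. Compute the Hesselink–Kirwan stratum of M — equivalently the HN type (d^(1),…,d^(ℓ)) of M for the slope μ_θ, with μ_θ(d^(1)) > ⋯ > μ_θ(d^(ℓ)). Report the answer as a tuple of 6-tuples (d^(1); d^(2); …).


Barcode: M ≅ I[1,1], I[1,4], I[1,6], I[2,4]. HN layers by μ_θ (5 steps, strictly decreasing):
  μ^(1)=31; μ^(2)=17; μ^(3)=13/2; μ^(4)=-25; μ^(5)=-67

((0, 0, 2, 2, 0, 0); (1, 0, 0, 0, 0, 0); (0, 0, 1, 1, 1, 1); (2, 2, 0, 0, 0, 0); (0, 1, 0, 0, 0, 0))


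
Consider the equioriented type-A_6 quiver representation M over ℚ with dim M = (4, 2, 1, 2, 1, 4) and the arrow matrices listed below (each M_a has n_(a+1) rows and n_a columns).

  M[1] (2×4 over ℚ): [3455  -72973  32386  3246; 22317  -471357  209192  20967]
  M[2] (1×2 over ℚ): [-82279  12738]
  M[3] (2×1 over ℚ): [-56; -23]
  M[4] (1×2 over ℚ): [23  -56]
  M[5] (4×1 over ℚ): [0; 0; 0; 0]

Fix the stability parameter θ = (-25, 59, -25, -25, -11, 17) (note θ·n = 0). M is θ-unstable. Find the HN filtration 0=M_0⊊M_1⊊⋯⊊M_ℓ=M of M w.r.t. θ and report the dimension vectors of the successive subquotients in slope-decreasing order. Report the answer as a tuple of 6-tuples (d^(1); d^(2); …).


Via rank(M_{q-1}∘⋯∘M_p): M ≅ I[1,1]^2, I[1,2], I[1,4], I[4,5], I[6,6]^4.
μ_θ-semistable layers: μ^(1)=59; μ^(2)=17; μ^(3)=3; μ^(4)=-11; μ^(5)=-25

((0, 1, 0, 0, 0, 0); (0, 0, 0, 0, 0, 4); (0, 1, 1, 1, 0, 0); (0, 0, 0, 0, 1, 0); (4, 0, 0, 1, 0, 0))


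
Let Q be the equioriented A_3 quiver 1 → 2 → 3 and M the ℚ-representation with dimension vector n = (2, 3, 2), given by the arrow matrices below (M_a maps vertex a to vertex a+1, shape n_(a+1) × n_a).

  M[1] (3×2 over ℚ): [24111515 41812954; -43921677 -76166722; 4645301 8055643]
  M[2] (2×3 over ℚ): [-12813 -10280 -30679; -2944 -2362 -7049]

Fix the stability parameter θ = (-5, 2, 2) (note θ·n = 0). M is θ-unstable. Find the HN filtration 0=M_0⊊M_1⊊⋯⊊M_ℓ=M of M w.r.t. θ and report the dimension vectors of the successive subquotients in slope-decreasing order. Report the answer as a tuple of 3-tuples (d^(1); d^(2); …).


Barcode: M ≅ I[1,3]^2, I[2,2]. HN layers by μ_θ (2 steps, strictly decreasing):
  μ^(1)=2; μ^(2)=-5

((0, 3, 2); (2, 0, 0))


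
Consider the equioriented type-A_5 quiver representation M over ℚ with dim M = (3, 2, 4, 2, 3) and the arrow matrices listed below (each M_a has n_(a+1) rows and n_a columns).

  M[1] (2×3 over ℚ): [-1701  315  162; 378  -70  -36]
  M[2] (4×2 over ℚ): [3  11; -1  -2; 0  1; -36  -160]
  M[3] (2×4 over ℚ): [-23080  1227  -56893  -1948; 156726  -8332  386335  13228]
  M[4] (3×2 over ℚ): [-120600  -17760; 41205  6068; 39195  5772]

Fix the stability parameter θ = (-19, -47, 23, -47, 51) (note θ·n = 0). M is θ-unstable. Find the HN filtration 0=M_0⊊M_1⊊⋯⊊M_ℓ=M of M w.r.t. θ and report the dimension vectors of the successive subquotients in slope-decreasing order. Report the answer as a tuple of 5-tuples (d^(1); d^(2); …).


Barcode: M ≅ I[1,1]^2, I[1,5], I[2,4], I[3,3]^2, I[5,5]^2. HN layers by μ_θ (6 steps, strictly decreasing):
  μ^(1)=51; μ^(2)=23; μ^(3)=-12; μ^(4)=-19; μ^(5)=-33; μ^(6)=-47

((0, 0, 0, 0, 3); (0, 0, 2, 0, 0); (0, 0, 2, 2, 0); (2, 0, 0, 0, 0); (1, 1, 0, 0, 0); (0, 1, 0, 0, 0))


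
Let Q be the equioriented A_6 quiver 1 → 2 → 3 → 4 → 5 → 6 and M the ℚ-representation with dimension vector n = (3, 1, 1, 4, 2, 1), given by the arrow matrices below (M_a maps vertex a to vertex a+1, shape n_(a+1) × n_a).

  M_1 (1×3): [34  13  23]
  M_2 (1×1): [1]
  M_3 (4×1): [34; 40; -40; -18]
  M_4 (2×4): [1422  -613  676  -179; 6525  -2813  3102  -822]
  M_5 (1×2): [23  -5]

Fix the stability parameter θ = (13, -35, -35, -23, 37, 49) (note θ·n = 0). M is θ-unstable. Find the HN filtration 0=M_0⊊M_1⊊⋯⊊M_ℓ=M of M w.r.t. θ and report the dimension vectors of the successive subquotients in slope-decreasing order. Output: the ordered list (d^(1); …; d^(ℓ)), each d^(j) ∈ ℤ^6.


Via rank(M_{q-1}∘⋯∘M_p): M ≅ I[1,1]^2, I[1,5], I[4,4]^2, I[4,6].
μ_θ-semistable layers: μ^(1)=49; μ^(2)=37; μ^(3)=13; μ^(4)=-20; μ^(5)=-23

((0, 0, 0, 0, 0, 1); (0, 0, 0, 0, 2, 0); (2, 0, 0, 0, 0, 0); (1, 1, 1, 1, 0, 0); (0, 0, 0, 3, 0, 0))


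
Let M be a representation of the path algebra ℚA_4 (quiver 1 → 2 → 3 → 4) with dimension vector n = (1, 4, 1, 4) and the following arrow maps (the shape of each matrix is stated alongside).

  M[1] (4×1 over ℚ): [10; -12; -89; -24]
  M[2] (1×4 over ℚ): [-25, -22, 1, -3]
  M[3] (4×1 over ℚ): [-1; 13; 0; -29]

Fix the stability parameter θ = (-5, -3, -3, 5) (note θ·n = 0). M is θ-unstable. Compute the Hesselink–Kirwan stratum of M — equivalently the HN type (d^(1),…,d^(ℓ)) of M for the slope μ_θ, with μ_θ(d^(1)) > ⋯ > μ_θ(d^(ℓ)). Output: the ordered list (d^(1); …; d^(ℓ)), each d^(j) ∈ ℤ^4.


Barcode: M ≅ I[1,4], I[2,2]^3, I[4,4]^3. HN layers by μ_θ (3 steps, strictly decreasing):
  μ^(1)=5; μ^(2)=-3; μ^(3)=-5

((0, 0, 0, 4); (0, 4, 1, 0); (1, 0, 0, 0))


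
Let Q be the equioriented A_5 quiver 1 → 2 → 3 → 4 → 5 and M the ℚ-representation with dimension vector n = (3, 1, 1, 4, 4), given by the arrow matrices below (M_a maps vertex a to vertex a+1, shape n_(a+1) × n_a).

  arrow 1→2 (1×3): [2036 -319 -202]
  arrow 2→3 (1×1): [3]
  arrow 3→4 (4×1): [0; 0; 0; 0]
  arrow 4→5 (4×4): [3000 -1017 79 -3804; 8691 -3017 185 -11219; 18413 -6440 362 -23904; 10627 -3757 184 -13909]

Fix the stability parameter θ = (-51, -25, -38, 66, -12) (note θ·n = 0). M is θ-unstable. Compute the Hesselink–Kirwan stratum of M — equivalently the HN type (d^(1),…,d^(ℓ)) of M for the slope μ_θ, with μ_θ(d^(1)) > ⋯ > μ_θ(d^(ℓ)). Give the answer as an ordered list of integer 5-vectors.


Barcode: M ≅ I[1,1]^2, I[1,3], I[4,5]^4. HN layers by μ_θ (3 steps, strictly decreasing):
  μ^(1)=27; μ^(2)=-63/2; μ^(3)=-51

((0, 0, 0, 4, 4); (0, 1, 1, 0, 0); (3, 0, 0, 0, 0))


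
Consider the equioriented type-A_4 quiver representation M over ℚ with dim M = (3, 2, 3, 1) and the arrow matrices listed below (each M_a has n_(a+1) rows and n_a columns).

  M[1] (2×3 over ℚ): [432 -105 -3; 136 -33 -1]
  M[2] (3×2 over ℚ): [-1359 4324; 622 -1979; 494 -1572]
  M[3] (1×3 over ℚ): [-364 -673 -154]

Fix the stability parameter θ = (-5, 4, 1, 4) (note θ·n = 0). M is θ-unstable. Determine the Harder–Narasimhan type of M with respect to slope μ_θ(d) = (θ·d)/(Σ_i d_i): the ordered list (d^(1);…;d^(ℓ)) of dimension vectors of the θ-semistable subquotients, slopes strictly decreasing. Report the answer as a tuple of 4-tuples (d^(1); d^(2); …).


Barcode: M ≅ I[1,1], I[1,3], I[1,4], I[3,3]. HN layers by μ_θ (4 steps, strictly decreasing):
  μ^(1)=4; μ^(2)=5/2; μ^(3)=1; μ^(4)=-5

((0, 0, 0, 1); (0, 2, 2, 0); (0, 0, 1, 0); (3, 0, 0, 0))


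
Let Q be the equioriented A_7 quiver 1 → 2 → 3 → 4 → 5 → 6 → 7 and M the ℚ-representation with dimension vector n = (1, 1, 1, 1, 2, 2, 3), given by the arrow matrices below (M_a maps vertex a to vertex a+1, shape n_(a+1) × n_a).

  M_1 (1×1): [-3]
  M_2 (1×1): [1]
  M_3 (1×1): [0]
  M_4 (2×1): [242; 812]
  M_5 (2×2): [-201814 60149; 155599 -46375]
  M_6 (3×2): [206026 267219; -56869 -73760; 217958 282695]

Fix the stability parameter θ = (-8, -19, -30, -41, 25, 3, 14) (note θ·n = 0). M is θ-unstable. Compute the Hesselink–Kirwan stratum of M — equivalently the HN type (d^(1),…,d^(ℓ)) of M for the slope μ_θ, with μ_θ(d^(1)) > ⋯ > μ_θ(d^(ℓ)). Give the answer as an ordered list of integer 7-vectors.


Barcode: M ≅ I[1,3], I[4,7], I[5,7], I[7,7]. HN layers by μ_θ (3 steps, strictly decreasing):
  μ^(1)=14; μ^(2)=-19; μ^(3)=-41

((0, 0, 0, 0, 2, 2, 3); (1, 1, 1, 0, 0, 0, 0); (0, 0, 0, 1, 0, 0, 0))


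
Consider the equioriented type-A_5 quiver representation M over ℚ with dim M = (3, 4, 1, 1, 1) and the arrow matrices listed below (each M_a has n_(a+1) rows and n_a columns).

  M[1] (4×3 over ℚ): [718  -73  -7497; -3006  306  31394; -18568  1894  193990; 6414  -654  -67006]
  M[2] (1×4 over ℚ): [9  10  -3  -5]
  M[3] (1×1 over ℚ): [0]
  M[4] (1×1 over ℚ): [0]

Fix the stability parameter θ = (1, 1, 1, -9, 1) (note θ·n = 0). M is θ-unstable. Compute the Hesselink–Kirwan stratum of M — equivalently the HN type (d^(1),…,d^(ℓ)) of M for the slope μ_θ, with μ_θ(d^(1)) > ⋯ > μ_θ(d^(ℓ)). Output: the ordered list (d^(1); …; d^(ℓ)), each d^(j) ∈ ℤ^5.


Interval decomposition of M: I[1,1], I[1,2], I[1,3], I[2,2]^2, I[4,4], I[5,5].
HN type (ℓ=2): μ^(1)=1; μ^(2)=-9

((3, 4, 1, 0, 1); (0, 0, 0, 1, 0))


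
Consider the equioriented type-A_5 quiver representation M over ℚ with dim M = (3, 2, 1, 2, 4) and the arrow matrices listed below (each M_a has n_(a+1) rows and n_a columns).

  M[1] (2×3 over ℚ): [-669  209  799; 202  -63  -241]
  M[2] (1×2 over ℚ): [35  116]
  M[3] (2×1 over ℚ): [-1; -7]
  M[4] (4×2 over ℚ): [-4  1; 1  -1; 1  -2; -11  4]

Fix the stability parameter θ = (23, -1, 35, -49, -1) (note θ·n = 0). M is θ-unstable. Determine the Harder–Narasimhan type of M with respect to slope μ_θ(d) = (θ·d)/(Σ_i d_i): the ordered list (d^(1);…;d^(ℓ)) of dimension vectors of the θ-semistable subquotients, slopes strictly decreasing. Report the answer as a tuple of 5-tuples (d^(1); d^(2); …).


Barcode: M ≅ I[1,1], I[1,2], I[1,5], I[4,5], I[5,5]^2. HN layers by μ_θ (5 steps, strictly decreasing):
  μ^(1)=23; μ^(2)=11; μ^(3)=7/5; μ^(4)=-1; μ^(5)=-49

((1, 0, 0, 0, 0); (1, 1, 0, 0, 0); (1, 1, 1, 1, 1); (0, 0, 0, 0, 3); (0, 0, 0, 1, 0))


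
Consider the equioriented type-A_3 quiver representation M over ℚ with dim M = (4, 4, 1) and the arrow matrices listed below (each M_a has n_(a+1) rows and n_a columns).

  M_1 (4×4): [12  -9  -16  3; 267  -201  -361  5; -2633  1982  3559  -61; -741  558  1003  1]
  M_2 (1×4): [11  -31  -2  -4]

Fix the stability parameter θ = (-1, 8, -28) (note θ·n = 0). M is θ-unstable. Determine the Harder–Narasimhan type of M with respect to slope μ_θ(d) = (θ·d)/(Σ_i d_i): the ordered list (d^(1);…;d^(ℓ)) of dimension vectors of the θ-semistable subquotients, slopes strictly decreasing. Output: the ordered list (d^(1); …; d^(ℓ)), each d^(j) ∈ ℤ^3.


Barcode: M ≅ I[1,1], I[1,2]^2, I[1,3], I[2,2]. HN layers by μ_θ (3 steps, strictly decreasing):
  μ^(1)=8; μ^(2)=-1; μ^(3)=-7

((0, 3, 0); (3, 0, 0); (1, 1, 1))


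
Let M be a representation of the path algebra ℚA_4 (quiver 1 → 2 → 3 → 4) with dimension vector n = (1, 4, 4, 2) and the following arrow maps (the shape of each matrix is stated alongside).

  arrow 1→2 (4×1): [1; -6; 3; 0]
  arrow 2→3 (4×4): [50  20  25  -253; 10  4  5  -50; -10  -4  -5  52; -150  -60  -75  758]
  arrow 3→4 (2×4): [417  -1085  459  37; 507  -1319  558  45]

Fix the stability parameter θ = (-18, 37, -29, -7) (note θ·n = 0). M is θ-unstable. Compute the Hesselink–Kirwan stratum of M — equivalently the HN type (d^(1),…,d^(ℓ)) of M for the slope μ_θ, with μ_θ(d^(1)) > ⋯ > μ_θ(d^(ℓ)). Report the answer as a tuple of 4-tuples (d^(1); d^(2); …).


Interval decomposition of M: I[1,4], I[2,2]^2, I[2,4], I[3,3]^2.
HN type (ℓ=4): μ^(1)=37; μ^(2)=1/3; μ^(3)=-18; μ^(4)=-29

((0, 2, 0, 0); (0, 2, 2, 2); (1, 0, 0, 0); (0, 0, 2, 0))


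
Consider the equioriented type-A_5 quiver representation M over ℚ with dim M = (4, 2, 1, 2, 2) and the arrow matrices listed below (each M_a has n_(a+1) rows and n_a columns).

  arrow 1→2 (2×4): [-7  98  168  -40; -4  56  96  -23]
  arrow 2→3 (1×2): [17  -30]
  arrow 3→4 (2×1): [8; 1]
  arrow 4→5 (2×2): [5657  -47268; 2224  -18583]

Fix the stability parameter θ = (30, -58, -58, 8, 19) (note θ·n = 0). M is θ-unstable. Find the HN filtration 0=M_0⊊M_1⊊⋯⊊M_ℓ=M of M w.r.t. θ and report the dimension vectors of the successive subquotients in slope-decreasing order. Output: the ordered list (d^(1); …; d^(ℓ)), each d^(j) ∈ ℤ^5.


Interval decomposition of M: I[1,1]^2, I[1,2], I[1,5], I[4,5].
HN type (ℓ=5): μ^(1)=30; μ^(2)=19; μ^(3)=8; μ^(4)=-14; μ^(5)=-86/3

((2, 0, 0, 0, 0); (0, 0, 0, 0, 2); (0, 0, 0, 2, 0); (1, 1, 0, 0, 0); (1, 1, 1, 0, 0))


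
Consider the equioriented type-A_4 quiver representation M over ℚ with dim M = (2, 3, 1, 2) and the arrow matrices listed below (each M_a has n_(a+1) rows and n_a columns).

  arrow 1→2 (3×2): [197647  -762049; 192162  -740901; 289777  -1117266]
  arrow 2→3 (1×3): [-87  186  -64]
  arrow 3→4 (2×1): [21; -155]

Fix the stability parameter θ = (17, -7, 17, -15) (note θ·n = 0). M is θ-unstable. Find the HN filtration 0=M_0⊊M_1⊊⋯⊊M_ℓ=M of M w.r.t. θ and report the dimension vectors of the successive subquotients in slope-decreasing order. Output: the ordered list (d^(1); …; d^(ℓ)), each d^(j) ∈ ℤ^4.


Via rank(M_{q-1}∘⋯∘M_p): M ≅ I[1,2], I[1,4], I[2,2], I[4,4].
μ_θ-semistable layers: μ^(1)=5; μ^(2)=3; μ^(3)=-7; μ^(4)=-15

((1, 1, 0, 0); (1, 1, 1, 1); (0, 1, 0, 0); (0, 0, 0, 1))


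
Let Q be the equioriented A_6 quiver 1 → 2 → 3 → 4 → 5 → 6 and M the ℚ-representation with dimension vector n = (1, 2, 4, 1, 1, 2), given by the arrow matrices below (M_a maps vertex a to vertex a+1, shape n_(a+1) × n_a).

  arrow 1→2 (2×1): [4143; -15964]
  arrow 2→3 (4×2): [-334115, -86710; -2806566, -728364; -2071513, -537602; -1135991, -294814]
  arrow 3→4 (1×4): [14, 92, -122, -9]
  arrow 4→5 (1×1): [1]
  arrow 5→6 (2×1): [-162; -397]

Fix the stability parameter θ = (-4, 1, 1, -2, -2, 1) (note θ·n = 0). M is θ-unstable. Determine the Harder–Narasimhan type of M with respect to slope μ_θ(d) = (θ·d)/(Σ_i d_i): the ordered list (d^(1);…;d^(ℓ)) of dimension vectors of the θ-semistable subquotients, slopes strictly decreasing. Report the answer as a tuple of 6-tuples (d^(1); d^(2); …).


Barcode: M ≅ I[1,6], I[2,2], I[3,3]^3, I[6,6]. HN layers by μ_θ (3 steps, strictly decreasing):
  μ^(1)=1; μ^(2)=-1/2; μ^(3)=-4

((0, 1, 3, 0, 0, 2); (0, 1, 1, 1, 1, 0); (1, 0, 0, 0, 0, 0))


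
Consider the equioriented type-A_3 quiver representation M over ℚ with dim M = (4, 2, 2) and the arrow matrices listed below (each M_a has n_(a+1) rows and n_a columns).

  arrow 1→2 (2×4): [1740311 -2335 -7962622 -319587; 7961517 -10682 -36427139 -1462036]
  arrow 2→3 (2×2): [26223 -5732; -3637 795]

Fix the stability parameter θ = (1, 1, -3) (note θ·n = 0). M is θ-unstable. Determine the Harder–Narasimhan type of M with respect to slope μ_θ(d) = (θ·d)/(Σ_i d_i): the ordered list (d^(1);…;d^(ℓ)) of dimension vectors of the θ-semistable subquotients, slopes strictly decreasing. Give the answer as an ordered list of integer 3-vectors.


Barcode: M ≅ I[1,1]^2, I[1,3]^2. HN layers by μ_θ (2 steps, strictly decreasing):
  μ^(1)=1; μ^(2)=-1/3

((2, 0, 0); (2, 2, 2))


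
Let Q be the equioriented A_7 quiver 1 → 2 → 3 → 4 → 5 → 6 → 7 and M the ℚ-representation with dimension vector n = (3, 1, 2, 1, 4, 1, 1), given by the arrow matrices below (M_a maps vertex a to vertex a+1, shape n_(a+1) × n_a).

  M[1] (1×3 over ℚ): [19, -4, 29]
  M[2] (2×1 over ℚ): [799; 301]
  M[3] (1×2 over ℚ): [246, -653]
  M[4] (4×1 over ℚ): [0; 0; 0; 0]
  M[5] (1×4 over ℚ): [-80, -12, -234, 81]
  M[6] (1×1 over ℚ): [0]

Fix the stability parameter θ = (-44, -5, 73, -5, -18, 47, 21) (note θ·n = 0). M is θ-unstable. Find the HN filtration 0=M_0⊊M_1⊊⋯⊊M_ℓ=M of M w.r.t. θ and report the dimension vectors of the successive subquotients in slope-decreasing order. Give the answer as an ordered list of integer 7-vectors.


Interval decomposition of M: I[1,1]^2, I[1,4], I[3,3], I[5,5]^3, I[5,6], I[7,7].
HN type (ℓ=7): μ^(1)=73; μ^(2)=47; μ^(3)=34; μ^(4)=21; μ^(5)=-5; μ^(6)=-18; μ^(7)=-44

((0, 0, 1, 0, 0, 0, 0); (0, 0, 0, 0, 0, 1, 0); (0, 0, 1, 1, 0, 0, 0); (0, 0, 0, 0, 0, 0, 1); (0, 1, 0, 0, 0, 0, 0); (0, 0, 0, 0, 4, 0, 0); (3, 0, 0, 0, 0, 0, 0))


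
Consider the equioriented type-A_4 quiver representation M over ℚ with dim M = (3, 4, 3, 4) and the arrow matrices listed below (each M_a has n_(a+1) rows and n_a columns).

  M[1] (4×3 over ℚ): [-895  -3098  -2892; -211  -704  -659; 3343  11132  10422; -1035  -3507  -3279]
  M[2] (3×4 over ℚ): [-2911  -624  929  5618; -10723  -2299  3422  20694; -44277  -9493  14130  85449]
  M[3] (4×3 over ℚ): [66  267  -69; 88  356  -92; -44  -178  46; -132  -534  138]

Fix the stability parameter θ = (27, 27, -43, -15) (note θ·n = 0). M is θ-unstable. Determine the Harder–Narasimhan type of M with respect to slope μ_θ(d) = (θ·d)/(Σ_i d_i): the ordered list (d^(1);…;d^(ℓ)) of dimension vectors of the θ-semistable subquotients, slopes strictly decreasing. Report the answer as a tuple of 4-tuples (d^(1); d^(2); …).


Interval decomposition of M: I[1,3]^2, I[1,4], I[2,2], I[4,4]^3.
HN type (ℓ=4): μ^(1)=27; μ^(2)=11/3; μ^(3)=-1; μ^(4)=-15

((0, 1, 0, 0); (2, 2, 2, 0); (1, 1, 1, 1); (0, 0, 0, 3))


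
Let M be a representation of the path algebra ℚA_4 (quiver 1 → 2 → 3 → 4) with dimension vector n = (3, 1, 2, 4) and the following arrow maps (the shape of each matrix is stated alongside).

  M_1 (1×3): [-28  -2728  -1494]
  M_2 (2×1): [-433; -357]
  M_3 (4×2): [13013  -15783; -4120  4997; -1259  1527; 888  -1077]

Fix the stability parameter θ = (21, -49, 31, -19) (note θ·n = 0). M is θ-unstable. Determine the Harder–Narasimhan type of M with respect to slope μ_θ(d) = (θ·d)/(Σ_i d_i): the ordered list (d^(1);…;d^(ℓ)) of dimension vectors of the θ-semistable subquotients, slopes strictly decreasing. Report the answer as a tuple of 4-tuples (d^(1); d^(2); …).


Via rank(M_{q-1}∘⋯∘M_p): M ≅ I[1,1]^2, I[1,4], I[3,4], I[4,4]^2.
μ_θ-semistable layers: μ^(1)=21; μ^(2)=6; μ^(3)=-14; μ^(4)=-19

((2, 0, 0, 0); (0, 0, 2, 2); (1, 1, 0, 0); (0, 0, 0, 2))


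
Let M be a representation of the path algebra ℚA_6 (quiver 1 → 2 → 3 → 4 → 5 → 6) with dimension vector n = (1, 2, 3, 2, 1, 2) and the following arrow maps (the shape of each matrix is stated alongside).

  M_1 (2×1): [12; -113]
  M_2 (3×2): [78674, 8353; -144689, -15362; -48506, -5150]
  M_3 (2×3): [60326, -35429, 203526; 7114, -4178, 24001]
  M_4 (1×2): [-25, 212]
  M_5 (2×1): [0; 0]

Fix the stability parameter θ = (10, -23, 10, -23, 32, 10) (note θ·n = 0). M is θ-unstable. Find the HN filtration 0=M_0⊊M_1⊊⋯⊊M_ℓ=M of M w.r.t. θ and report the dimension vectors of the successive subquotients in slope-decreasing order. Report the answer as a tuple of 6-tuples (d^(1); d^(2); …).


Via rank(M_{q-1}∘⋯∘M_p): M ≅ I[1,3], I[2,5], I[3,4], I[6,6]^2.
μ_θ-semistable layers: μ^(1)=32; μ^(2)=10; μ^(3)=-13/2; μ^(4)=-23

((0, 0, 0, 0, 1, 0); (0, 0, 1, 0, 0, 2); (1, 1, 2, 2, 0, 0); (0, 1, 0, 0, 0, 0))


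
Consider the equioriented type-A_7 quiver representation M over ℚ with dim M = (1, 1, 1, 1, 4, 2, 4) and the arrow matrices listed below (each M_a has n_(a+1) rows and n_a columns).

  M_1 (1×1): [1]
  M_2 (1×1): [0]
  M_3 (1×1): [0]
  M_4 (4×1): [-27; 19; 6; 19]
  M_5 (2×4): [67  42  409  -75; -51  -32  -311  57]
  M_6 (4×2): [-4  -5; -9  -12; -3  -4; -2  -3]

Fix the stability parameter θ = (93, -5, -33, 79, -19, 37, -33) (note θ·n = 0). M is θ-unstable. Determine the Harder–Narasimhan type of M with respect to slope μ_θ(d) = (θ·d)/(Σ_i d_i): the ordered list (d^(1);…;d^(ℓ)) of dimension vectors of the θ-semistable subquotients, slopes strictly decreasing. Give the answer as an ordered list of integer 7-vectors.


Via rank(M_{q-1}∘⋯∘M_p): M ≅ I[1,2], I[3,3], I[4,7], I[5,5]^2, I[5,7], I[7,7]^2.
μ_θ-semistable layers: μ^(1)=44; μ^(2)=16; μ^(3)=2; μ^(4)=-19; μ^(5)=-33

((1, 1, 0, 0, 0, 0, 0); (0, 0, 0, 1, 1, 1, 1); (0, 0, 0, 0, 0, 1, 1); (0, 0, 0, 0, 3, 0, 0); (0, 0, 1, 0, 0, 0, 2))


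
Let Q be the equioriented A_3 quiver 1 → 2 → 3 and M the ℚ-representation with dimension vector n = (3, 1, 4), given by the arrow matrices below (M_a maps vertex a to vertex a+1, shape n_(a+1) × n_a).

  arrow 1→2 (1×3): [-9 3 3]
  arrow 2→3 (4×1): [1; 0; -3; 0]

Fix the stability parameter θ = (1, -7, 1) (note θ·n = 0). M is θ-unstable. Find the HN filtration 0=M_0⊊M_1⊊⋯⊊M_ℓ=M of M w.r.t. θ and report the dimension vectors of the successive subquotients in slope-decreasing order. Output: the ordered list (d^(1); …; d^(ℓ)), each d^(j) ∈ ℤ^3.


Via rank(M_{q-1}∘⋯∘M_p): M ≅ I[1,1]^2, I[1,3], I[3,3]^3.
μ_θ-semistable layers: μ^(1)=1; μ^(2)=-3

((2, 0, 4); (1, 1, 0))


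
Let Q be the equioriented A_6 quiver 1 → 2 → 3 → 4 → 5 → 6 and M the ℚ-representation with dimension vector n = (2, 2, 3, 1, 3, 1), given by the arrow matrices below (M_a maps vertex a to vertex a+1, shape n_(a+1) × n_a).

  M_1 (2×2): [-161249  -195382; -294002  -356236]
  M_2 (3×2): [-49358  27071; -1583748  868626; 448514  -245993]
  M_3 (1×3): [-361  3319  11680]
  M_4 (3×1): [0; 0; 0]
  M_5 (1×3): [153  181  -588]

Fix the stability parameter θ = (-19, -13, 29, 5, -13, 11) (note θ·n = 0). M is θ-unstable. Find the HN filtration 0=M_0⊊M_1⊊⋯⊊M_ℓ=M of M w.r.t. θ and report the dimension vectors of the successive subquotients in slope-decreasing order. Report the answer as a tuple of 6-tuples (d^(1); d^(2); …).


Via rank(M_{q-1}∘⋯∘M_p): M ≅ I[1,1], I[1,2], I[2,4], I[3,3]^2, I[5,5]^2, I[5,6].
μ_θ-semistable layers: μ^(1)=29; μ^(2)=17; μ^(3)=11; μ^(4)=-13; μ^(5)=-19

((0, 0, 2, 0, 0, 0); (0, 0, 1, 1, 0, 0); (0, 0, 0, 0, 0, 1); (0, 2, 0, 0, 3, 0); (2, 0, 0, 0, 0, 0))


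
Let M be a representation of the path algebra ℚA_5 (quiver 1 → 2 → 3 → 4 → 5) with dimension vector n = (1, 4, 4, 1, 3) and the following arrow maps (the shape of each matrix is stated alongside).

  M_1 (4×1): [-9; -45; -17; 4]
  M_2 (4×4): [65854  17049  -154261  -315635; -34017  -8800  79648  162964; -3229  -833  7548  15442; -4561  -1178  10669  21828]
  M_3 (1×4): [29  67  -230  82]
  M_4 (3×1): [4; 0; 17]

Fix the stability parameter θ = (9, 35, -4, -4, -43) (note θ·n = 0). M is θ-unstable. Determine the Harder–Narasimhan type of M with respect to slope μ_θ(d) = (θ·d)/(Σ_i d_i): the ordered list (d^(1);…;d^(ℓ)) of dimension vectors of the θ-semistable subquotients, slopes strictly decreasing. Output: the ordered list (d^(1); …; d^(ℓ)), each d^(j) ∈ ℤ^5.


Interval decomposition of M: I[1,5], I[2,3]^3, I[5,5]^2.
HN type (ℓ=3): μ^(1)=31/2; μ^(2)=-7/5; μ^(3)=-43

((0, 3, 3, 0, 0); (1, 1, 1, 1, 1); (0, 0, 0, 0, 2))


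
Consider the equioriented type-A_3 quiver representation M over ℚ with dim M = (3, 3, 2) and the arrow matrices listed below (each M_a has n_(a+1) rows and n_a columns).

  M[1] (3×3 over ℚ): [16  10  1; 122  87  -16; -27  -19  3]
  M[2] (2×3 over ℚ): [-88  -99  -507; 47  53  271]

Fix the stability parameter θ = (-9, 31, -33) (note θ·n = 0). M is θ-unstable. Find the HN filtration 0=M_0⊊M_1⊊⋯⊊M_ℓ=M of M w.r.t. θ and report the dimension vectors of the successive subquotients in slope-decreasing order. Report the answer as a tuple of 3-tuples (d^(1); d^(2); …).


Interval decomposition of M: I[1,2], I[1,3]^2.
HN type (ℓ=3): μ^(1)=31; μ^(2)=-1; μ^(3)=-9

((0, 1, 0); (0, 2, 2); (3, 0, 0))


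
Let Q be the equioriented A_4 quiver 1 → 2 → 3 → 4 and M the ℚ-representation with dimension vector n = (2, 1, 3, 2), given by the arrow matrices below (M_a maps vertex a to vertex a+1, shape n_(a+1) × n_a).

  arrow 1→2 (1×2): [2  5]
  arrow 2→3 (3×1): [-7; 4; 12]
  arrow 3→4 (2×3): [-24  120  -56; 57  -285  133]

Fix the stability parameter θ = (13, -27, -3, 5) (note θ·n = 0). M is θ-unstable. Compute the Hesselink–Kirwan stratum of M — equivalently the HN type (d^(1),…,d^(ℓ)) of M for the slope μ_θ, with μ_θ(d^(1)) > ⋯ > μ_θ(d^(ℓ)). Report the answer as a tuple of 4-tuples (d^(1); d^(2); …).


Interval decomposition of M: I[1,1], I[1,4], I[3,3]^2, I[4,4].
HN type (ℓ=4): μ^(1)=13; μ^(2)=5; μ^(3)=-3; μ^(4)=-7

((1, 0, 0, 0); (0, 0, 0, 2); (0, 0, 3, 0); (1, 1, 0, 0))


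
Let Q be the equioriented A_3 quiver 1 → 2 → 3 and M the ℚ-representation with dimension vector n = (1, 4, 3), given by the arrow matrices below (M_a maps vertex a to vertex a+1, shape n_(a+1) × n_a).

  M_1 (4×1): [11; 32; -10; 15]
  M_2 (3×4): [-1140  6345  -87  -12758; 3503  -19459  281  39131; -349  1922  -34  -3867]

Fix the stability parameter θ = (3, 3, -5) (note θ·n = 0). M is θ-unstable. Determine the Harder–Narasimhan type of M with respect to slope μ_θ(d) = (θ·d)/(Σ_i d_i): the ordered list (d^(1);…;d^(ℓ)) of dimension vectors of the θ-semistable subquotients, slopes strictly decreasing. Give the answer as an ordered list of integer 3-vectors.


Interval decomposition of M: I[1,2], I[2,2], I[2,3]^2, I[3,3].
HN type (ℓ=3): μ^(1)=3; μ^(2)=-1; μ^(3)=-5

((1, 2, 0); (0, 2, 2); (0, 0, 1))
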